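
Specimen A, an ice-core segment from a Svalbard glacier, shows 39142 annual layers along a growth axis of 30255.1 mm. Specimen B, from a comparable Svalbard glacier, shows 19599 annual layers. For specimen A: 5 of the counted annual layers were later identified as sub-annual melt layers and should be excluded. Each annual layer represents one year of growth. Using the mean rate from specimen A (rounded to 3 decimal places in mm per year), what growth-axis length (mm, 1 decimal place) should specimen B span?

15150.0 mm

Specimen A: true annual layer count = 39142 − 5 = 39137.
A: 30255.1 mm over 39137 years gives 30255.1 / 39137 ≈ 0.773 mm/yr.
B's length ≈ 0.773 × 19599 = 15150.0 mm.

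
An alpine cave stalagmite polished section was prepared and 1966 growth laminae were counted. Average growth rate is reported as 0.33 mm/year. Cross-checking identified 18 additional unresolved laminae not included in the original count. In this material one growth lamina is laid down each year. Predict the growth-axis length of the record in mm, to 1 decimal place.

Correcting the raw count gives 1966 + 18 = 1984 true growth laminae.
1984 years at 0.33 mm/year gives 0.33 × 1984 = 654.7 mm.

654.7 mm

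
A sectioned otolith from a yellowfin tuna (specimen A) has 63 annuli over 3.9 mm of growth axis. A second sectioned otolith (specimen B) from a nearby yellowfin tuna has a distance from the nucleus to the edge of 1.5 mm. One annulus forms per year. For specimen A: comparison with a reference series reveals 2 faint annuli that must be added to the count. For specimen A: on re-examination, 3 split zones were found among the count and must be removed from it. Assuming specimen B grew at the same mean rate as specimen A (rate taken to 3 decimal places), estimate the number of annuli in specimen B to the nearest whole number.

24 annuli

Specimen A: true annulus count = 63 − 3 + 2 = 62.
A: Mean rate = 3.9 mm / 62 years ≈ 0.063 mm/year.
For B, 1.5 / 0.063 = 23.81 years ≈ 24 annuli.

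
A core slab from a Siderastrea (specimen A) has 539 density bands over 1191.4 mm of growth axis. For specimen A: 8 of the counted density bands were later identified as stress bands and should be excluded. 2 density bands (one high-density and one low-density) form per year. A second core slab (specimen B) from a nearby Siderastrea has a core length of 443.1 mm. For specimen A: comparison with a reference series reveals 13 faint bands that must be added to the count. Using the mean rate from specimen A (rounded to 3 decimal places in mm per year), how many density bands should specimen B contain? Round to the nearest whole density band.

202 density bands

Specimen A: after corrections the count is 539 − 8 + 13 = 544 density bands.
Specimen A: dividing by 2 density bands per year: 544 / 2 = 272 years.
A: 1191.4 mm over 272 years gives 1191.4 / 272 ≈ 4.380 mm per year.
Specimen B: 443.1 mm / 4.380 mm per year = 101.16 years; at 2 density bands per year that is 101.16 × 2 ≈ 202 density bands.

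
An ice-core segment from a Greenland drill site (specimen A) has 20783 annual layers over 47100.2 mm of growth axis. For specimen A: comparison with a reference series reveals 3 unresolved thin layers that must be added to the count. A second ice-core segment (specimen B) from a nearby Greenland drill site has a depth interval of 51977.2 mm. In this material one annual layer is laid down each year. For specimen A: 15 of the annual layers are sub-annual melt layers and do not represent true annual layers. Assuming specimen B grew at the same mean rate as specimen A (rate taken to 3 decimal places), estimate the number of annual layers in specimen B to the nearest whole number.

22918 annual layers

Specimen A: correcting the raw count gives 20783 − 15 + 3 = 20771 true annual layers.
A: 47100.2 mm over 20771 years gives 47100.2 / 20771 ≈ 2.268 mm/year.
Specimen B: 51977.2 mm / 2.268 mm per year = 22917.64 years ≈ 22918 annual layers.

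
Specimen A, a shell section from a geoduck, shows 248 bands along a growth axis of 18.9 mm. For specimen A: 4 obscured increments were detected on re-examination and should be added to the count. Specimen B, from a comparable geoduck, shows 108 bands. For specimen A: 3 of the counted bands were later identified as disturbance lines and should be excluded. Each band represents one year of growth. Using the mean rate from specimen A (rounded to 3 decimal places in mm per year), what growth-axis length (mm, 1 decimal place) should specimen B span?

Specimen A: correcting the raw count gives 248 − 3 + 4 = 249 true bands.
A: 18.9 mm over 249 years gives 18.9 / 249 ≈ 0.076 mm per year.
For B, 0.076 mm/year × 108 years = 8.2 mm.

8.2 mm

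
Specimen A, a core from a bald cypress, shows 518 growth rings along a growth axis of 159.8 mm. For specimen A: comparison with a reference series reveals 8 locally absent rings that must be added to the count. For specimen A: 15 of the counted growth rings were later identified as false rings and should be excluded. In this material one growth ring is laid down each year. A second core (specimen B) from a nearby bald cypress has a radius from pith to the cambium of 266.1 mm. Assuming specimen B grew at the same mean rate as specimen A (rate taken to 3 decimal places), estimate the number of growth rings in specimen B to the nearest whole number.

850 growth rings

Specimen A: adjusted count: 518 − 15 + 8 = 511 growth rings.
A: Extension rate ≈ 159.8 / 511 = 0.313 mm/year.
Specimen B: 266.1 mm / 0.313 mm per year = 850.16 years ≈ 850 growth rings.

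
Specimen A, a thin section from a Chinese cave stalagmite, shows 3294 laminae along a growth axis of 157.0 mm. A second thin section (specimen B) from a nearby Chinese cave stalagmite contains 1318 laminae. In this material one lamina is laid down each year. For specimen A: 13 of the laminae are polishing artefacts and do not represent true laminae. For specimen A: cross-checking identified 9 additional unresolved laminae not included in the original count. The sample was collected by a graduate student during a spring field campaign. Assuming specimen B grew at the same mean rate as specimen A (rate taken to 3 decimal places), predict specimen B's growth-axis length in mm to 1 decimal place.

Specimen A: after corrections the count is 3294 − 13 + 9 = 3290 laminae.
A: Extension rate ≈ 157.0 / 3290 = 0.048 mm/year.
Length of B = 0.048 × 1318 = 63.3 mm.

63.3 mm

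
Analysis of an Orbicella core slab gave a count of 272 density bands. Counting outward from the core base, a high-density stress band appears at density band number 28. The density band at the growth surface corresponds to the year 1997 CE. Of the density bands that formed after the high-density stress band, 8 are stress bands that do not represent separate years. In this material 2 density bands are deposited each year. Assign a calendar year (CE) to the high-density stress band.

Between density band 28 and the growth surface there are 272 − 28 = 244 density bands.
Removing the 8 false density bands leaves 244 − 8 = 236 true density bands beyond the high-density stress band.
Dividing by 2 density bands per year: 236 / 2 = 118 years.
Counting back 118 years from 1997 CE places the high-density stress band in 1997 − 118 = 1879 CE.

1879 CE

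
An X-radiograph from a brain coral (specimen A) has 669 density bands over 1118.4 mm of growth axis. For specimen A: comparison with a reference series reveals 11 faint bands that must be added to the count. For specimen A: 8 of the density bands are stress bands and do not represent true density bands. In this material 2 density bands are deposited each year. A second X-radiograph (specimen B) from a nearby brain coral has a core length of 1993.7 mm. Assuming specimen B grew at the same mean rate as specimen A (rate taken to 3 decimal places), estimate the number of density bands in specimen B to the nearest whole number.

Specimen A: adjusted count: 669 − 8 + 11 = 672 density bands.
Specimen A: 672 density bands at 2 per year is 672 / 2 = 336 years.
A: 1118.4 mm over 336 years gives 1118.4 / 336 ≈ 3.329 mm/yr.
Specimen B: 1993.7 mm / 3.329 mm per year = 598.89 years; at 2 density bands per year that is 598.89 × 2 ≈ 1198 density bands.

1198 density bands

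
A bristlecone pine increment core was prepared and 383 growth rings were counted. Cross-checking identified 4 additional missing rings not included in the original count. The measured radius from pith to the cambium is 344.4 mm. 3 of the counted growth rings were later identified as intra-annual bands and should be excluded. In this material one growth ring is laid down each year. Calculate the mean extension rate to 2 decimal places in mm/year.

0.90 mm/year

True growth ring count = 383 − 3 + 4 = 384.
Extension rate ≈ 344.4 / 384 = 0.90 mm/year.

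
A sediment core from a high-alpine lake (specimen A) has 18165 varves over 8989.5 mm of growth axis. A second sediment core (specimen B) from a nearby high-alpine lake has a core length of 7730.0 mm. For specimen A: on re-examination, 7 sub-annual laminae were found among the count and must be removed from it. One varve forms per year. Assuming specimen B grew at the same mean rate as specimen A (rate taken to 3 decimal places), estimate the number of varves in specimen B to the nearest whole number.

Specimen A: after corrections the count is 18165 − 7 = 18158 varves.
A: Extension rate ≈ 8989.5 / 18158 = 0.495 mm/yr.
For B, 7730.0 / 0.495 = 15616.16 years ≈ 15616 varves.

15616 varves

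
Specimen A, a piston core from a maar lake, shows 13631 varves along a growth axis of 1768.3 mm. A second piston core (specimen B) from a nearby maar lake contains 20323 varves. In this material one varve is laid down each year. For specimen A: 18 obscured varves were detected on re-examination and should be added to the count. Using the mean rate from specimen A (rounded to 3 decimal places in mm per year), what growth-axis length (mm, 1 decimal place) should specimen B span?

Specimen A: correcting the raw count gives 13631 + 18 = 13649 true varves.
A: Extension rate ≈ 1768.3 / 13649 = 0.130 mm per year.
Length of B = 0.130 × 20323 = 2642.0 mm.

2642.0 mm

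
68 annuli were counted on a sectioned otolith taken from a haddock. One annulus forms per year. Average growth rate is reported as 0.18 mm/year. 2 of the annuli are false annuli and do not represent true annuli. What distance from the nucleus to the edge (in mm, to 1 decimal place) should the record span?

11.9 mm

True annulus count = 68 − 2 = 66.
Predicted length = 0.18 mm/year × 66 years = 11.9 mm.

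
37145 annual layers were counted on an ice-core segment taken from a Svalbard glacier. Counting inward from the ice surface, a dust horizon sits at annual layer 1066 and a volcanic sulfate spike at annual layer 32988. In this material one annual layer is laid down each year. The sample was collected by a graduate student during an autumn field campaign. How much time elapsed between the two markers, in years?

The two markers are separated by 32988 − 1066 = 31922 annual layers.
At one annual layer per year, 31922 years elapsed between them.

31922 years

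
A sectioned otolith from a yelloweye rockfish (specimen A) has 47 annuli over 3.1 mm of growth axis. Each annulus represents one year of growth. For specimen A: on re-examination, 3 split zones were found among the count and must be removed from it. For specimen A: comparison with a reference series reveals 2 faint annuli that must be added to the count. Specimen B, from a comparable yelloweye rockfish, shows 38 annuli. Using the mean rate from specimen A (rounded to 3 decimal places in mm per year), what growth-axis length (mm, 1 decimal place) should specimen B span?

2.5 mm

Specimen A: true annulus count = 47 − 3 + 2 = 46.
A: 3.1 mm over 46 years gives 3.1 / 46 ≈ 0.067 mm/year.
B's length ≈ 0.067 × 38 = 2.5 mm.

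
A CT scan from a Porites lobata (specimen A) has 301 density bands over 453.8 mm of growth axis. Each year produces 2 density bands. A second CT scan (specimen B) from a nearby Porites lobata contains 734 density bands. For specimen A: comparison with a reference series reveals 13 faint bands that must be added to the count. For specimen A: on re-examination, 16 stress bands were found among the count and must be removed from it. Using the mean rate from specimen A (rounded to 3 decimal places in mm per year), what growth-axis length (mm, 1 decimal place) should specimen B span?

Specimen A: after corrections the count is 301 − 16 + 13 = 298 density bands.
Specimen A: with 2 density bands per year, 298 / 2 = 149 years.
A: Extension rate ≈ 453.8 / 149 = 3.046 mm per year.
Specimen B: with 2 density bands per year, 734 / 2 = 367 years. For B, 3.046 mm/year × 367 years = 1117.9 mm.

1117.9 mm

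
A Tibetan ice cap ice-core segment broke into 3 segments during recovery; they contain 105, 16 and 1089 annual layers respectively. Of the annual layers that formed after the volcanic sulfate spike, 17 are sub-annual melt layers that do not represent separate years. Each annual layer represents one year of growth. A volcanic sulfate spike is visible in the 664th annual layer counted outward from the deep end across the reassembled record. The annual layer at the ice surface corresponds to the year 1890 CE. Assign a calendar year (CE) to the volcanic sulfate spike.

1361 CE

Total annual layers = 105 + 16 + 1089 = 1210.
Between annual layer 664 and the ice surface there are 1210 − 664 = 546 annual layers.
Removing the 17 false annual layers leaves 546 − 17 = 529 true annual layers beyond the volcanic sulfate spike.
The annual layer at the ice surface is 1890 CE, so the volcanic sulfate spike dates to 1890 − 529 = 1361 CE.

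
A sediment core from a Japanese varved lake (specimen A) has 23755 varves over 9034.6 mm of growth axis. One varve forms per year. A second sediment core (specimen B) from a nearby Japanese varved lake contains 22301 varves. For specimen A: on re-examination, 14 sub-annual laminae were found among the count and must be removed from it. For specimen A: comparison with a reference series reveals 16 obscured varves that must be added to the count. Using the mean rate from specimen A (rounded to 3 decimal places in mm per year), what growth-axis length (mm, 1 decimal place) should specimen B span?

Specimen A: correcting the raw count gives 23755 − 14 + 16 = 23757 true varves.
A: 9034.6 mm over 23757 years gives 9034.6 / 23757 ≈ 0.380 mm per year.
For B, 0.380 mm/year × 22301 years = 8474.4 mm.

8474.4 mm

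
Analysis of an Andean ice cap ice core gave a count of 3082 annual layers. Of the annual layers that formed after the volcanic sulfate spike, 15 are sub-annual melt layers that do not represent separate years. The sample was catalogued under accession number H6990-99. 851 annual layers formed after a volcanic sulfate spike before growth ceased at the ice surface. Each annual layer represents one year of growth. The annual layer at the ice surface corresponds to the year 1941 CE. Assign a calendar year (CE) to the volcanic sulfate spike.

There are 851 annual layers younger than the volcanic sulfate spike.
Excluding 15 false annual layers: 851 − 15 = 836.
1941 − 836 = 1105 CE.

1105 CE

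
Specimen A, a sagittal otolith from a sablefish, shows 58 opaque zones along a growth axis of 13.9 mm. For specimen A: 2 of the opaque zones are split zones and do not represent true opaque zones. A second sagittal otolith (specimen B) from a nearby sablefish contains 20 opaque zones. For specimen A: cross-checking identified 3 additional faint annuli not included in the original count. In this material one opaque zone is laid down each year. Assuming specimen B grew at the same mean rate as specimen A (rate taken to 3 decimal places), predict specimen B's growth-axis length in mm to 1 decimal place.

Specimen A: true opaque zone count = 58 − 2 + 3 = 59.
A: Mean rate = 13.9 mm / 59 years ≈ 0.236 mm/yr.
For B, 0.236 mm/year × 20 years = 4.7 mm.

4.7 mm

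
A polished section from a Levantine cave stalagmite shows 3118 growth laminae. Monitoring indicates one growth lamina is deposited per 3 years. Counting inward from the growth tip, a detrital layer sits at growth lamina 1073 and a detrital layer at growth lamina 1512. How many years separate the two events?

1512 − 1073 = 439 growth laminae lie between the two events.
At 3 years per growth lamina, 439 × 3 = 1317 years.

1317 yr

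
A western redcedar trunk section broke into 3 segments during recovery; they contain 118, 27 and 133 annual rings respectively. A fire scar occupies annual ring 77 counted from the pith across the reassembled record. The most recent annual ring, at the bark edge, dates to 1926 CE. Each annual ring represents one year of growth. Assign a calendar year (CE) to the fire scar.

Total annual rings = 118 + 27 + 133 = 278.
The fire scar sits at annual ring 77 from the pith, so 278 − 77 = 201 annual rings formed after it.
The annual ring at the bark edge is 1926 CE, so the fire scar dates to 1926 − 201 = 1725 CE.

1725 CE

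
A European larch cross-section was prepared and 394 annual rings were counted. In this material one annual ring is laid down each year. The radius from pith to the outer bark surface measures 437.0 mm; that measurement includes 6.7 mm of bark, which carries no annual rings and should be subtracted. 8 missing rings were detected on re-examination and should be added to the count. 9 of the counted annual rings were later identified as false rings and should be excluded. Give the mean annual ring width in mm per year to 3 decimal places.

1.095 mm per year

True annual ring count = 394 − 9 + 8 = 393.
Net length = 437.0 − 6.7 = 430.3 mm.
Mean rate = 430.3 mm / 393 years ≈ 1.095 mm per year.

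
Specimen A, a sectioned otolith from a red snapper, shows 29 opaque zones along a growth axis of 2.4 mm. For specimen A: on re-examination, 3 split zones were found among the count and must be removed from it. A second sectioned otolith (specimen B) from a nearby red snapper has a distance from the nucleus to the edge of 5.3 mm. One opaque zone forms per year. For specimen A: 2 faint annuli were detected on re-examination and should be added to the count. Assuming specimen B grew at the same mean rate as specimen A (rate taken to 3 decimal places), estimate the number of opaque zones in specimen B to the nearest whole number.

Specimen A: true opaque zone count = 29 − 3 + 2 = 28.
A: Mean rate = 2.4 mm / 28 years ≈ 0.086 mm/yr.
Specimen B: 5.3 mm / 0.086 mm per year = 61.63 years ≈ 62 opaque zones.

62 opaque zones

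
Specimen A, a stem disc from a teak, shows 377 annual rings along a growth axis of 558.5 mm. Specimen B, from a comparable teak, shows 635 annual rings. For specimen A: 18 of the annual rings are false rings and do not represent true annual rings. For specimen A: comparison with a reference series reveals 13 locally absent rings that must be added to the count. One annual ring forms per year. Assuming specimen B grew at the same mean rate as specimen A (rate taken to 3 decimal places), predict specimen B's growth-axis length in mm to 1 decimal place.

953.1 mm

Specimen A: adjusted count: 377 − 18 + 13 = 372 annual rings.
A: Extension rate ≈ 558.5 / 372 = 1.501 mm/year.
For B, 1.501 mm/year × 635 years = 953.1 mm.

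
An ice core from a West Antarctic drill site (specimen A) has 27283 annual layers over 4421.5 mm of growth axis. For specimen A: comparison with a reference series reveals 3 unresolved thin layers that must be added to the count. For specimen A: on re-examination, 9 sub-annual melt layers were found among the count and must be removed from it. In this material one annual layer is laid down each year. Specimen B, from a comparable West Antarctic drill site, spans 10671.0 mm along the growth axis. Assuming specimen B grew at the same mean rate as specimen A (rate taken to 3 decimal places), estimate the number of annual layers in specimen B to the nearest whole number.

Specimen A: correcting the raw count gives 27283 − 9 + 3 = 27277 true annual layers.
A: 4421.5 mm over 27277 years gives 4421.5 / 27277 ≈ 0.162 mm/year.
Specimen B: 10671.0 mm / 0.162 mm per year = 65870.37 years ≈ 65870 annual layers.

65870 annual layers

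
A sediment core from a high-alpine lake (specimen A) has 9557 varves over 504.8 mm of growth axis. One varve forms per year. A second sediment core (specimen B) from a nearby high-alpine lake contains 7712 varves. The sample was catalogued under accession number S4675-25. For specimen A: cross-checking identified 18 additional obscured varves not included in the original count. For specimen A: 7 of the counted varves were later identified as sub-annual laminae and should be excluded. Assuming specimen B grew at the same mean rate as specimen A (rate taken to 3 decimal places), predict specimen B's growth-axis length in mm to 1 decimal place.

Specimen A: adjusted count: 9557 − 7 + 18 = 9568 varves.
A: Extension rate ≈ 504.8 / 9568 = 0.053 mm per year.
For B, 0.053 mm/year × 7712 years = 408.7 mm.

408.7 mm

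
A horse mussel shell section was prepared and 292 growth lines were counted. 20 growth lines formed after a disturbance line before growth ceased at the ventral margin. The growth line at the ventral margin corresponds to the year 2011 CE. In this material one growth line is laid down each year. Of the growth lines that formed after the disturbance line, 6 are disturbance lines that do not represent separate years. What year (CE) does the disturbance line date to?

There are 20 growth lines younger than the disturbance line.
Removing the 6 false growth lines leaves 20 − 6 = 14 true growth lines beyond the disturbance line.
Counting back 14 years from 2011 CE places the disturbance line in 2011 − 14 = 1997 CE.

1997 CE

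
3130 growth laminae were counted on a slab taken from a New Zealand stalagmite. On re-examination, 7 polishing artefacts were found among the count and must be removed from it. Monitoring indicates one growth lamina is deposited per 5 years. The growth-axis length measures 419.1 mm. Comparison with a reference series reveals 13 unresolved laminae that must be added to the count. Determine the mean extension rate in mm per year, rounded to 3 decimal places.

True growth lamina count = 3130 − 7 + 13 = 3136.
3136 growth laminae at 5 years each span 3136 × 5 = 15680 years.
Extension rate ≈ 419.1 / 15680 = 0.027 mm per year.

0.027 mm per year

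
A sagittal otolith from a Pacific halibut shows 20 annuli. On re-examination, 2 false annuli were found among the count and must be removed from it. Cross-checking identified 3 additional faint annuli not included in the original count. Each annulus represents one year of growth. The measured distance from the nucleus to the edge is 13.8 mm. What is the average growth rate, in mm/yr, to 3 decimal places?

0.657 mm/yr

Adjusted count: 20 − 2 + 3 = 21 annuli.
Extension rate ≈ 13.8 / 21 = 0.657 mm/yr.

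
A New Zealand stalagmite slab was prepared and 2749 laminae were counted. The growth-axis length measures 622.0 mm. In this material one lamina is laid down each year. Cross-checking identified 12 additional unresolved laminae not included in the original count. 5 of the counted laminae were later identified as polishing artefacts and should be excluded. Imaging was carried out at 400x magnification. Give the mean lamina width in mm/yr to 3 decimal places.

0.226 mm/yr

Correcting the raw count gives 2749 − 5 + 12 = 2756 true laminae.
Mean rate = 622.0 mm / 2756 years ≈ 0.226 mm/yr.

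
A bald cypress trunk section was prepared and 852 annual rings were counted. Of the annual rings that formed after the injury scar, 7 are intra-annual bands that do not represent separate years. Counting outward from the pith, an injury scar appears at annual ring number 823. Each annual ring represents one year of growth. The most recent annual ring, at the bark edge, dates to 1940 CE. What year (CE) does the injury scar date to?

1918 CE

The injury scar sits at annual ring 823 from the pith, so 852 − 823 = 29 annual rings formed after it.
Excluding 7 false annual rings: 29 − 7 = 22.
1940 − 22 = 1918 CE.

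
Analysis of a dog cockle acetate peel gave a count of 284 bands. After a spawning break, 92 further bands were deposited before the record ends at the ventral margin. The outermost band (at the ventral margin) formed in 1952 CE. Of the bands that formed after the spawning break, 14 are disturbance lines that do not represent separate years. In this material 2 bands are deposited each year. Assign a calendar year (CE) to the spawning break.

1913 CE

There are 92 bands younger than the spawning break.
92 − 14 false = 78 true bands after the spawning break.
With 2 bands per year, 78 / 2 = 39 years.
Counting back 39 years from 1952 CE places the spawning break in 1952 − 39 = 1913 CE.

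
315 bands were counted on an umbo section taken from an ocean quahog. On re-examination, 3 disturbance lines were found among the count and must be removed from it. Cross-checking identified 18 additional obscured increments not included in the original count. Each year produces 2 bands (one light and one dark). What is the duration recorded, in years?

165 years

Adjusted count: 315 − 3 + 18 = 330 bands.
330 bands at 2 per year is 330 / 2 = 165 years.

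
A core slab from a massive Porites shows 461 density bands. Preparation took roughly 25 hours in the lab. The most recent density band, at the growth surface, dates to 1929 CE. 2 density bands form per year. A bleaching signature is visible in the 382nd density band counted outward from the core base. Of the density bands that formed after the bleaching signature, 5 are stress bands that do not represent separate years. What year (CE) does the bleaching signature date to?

1892 CE

461 − 382 = 79 density bands lie beyond the bleaching signature toward the growth surface.
79 − 5 false = 74 true density bands after the bleaching signature.
With 2 density bands per year, 74 / 2 = 37 years.
1929 − 37 = 1892 CE.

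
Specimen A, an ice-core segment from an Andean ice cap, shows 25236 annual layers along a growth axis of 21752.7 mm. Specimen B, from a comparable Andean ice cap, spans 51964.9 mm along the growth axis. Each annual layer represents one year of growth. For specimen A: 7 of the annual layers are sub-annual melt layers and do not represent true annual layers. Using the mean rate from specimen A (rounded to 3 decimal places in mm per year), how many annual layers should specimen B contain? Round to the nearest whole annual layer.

Specimen A: adjusted count: 25236 − 7 = 25229 annual layers.
A: 21752.7 mm over 25229 years gives 21752.7 / 25229 ≈ 0.862 mm/yr.
B spans 51964.9 / 0.862 = 60284.11 years ≈ 60284 annual layers.

60284 annual layers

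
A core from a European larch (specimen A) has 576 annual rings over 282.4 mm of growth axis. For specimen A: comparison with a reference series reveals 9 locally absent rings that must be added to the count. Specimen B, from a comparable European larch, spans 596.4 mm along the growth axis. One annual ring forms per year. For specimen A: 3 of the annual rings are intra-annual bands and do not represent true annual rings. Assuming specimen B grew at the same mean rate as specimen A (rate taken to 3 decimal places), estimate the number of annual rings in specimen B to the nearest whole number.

1230 annual rings

Specimen A: adjusted count: 576 − 3 + 9 = 582 annual rings.
A: Mean rate = 282.4 mm / 582 years ≈ 0.485 mm per year.
Specimen B: 596.4 mm / 0.485 mm per year = 1229.69 years ≈ 1230 annual rings.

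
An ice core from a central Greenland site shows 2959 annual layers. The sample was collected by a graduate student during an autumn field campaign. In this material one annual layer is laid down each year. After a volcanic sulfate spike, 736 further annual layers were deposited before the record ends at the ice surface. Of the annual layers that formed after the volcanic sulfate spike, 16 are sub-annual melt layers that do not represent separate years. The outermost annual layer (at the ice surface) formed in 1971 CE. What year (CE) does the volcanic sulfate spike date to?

There are 736 annual layers younger than the volcanic sulfate spike.
Excluding 16 false annual layers: 736 − 16 = 720.
1971 − 720 = 1251 CE.

1251 CE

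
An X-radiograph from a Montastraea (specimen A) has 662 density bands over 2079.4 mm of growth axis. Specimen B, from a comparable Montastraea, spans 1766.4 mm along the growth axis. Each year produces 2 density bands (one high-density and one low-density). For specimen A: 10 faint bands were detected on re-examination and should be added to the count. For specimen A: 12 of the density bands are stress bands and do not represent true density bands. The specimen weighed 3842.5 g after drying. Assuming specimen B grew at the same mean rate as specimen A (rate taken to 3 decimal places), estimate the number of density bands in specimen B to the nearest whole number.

Specimen A: adjusted count: 662 − 12 + 10 = 660 density bands.
Specimen A: 660 density bands at 2 per year is 660 / 2 = 330 years.
A: 2079.4 mm over 330 years gives 2079.4 / 330 ≈ 6.301 mm per year.
For B, 1766.4 / 6.301 = 280.34 years; at 2 density bands per year that is 280.34 × 2 ≈ 561 density bands.

561 density bands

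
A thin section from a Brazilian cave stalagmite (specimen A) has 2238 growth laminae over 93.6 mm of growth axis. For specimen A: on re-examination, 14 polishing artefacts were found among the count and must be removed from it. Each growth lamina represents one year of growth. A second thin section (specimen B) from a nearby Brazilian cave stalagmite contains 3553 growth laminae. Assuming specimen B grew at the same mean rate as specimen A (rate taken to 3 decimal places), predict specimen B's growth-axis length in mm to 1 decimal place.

149.2 mm

Specimen A: correcting the raw count gives 2238 − 14 = 2224 true growth laminae.
A: Mean rate = 93.6 mm / 2224 years ≈ 0.042 mm/year.
For B, 0.042 mm/year × 3553 years = 149.2 mm.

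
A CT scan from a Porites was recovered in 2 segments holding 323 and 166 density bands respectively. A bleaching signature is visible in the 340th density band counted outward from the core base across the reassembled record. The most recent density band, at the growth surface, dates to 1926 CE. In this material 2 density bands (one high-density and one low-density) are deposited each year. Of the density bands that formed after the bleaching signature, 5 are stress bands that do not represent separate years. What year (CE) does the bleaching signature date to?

Total density bands = 323 + 166 = 489.
489 − 340 = 149 density bands lie beyond the bleaching signature toward the growth surface.
149 − 5 false = 144 true density bands after the bleaching signature.
With 2 density bands per year, 144 / 2 = 72 years.
Counting back 72 years from 1926 CE places the bleaching signature in 1926 − 72 = 1854 CE.

1854 CE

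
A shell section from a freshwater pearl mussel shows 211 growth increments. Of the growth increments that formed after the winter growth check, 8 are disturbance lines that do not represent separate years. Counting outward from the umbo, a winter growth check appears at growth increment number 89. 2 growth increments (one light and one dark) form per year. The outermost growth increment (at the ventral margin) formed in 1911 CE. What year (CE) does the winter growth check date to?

1854 CE

211 − 89 = 122 growth increments lie beyond the winter growth check toward the ventral margin.
Excluding 8 false growth increments: 122 − 8 = 114.
114 growth increments at 2 per year is 114 / 2 = 57 years.
Counting back 57 years from 1911 CE places the winter growth check in 1911 − 57 = 1854 CE.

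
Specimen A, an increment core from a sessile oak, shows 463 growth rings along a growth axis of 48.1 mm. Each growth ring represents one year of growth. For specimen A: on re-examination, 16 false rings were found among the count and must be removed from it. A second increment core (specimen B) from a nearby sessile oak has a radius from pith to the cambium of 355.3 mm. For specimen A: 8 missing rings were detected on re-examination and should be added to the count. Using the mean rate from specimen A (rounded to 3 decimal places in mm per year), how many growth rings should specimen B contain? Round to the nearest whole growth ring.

Specimen A: true growth ring count = 463 − 16 + 8 = 455.
A: 48.1 mm over 455 years gives 48.1 / 455 ≈ 0.106 mm per year.
For B, 355.3 / 0.106 = 3351.89 years ≈ 3352 growth rings.

3352 growth rings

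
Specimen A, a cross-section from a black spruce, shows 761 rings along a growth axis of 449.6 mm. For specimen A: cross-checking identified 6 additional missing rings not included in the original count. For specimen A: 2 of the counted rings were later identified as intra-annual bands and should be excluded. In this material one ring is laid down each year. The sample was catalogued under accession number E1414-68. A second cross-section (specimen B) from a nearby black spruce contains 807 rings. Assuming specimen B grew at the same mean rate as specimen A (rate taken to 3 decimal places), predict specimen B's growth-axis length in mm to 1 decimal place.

Specimen A: adjusted count: 761 − 2 + 6 = 765 rings.
A: Mean rate = 449.6 mm / 765 years ≈ 0.588 mm per year.
B's length ≈ 0.588 × 807 = 474.5 mm.

474.5 mm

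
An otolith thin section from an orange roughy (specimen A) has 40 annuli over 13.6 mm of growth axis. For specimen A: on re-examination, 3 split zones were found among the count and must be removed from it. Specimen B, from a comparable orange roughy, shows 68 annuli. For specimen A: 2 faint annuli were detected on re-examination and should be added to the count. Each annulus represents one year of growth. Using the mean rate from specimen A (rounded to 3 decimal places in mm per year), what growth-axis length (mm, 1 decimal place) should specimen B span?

Specimen A: after corrections the count is 40 − 3 + 2 = 39 annuli.
A: 13.6 mm over 39 years gives 13.6 / 39 ≈ 0.349 mm per year.
B's length ≈ 0.349 × 68 = 23.7 mm.

23.7 mm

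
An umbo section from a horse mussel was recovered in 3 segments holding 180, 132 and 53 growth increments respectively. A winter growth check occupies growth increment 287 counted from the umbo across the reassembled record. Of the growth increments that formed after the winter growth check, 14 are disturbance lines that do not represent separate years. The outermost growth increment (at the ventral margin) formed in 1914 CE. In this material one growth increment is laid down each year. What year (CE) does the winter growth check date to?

Total growth increments = 180 + 132 + 53 = 365.
The winter growth check sits at growth increment 287 from the umbo, so 365 − 287 = 78 growth increments formed after it.
78 − 14 false = 64 true growth increments after the winter growth check.
Counting back 64 years from 1914 CE places the winter growth check in 1914 − 64 = 1850 CE.

1850 CE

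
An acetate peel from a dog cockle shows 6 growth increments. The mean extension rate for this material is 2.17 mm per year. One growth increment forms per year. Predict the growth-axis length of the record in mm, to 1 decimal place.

The record spans 6 years at 2.17 mm per year.
Predicted length = 2.17 mm/year × 6 years = 13.0 mm.

13.0 mm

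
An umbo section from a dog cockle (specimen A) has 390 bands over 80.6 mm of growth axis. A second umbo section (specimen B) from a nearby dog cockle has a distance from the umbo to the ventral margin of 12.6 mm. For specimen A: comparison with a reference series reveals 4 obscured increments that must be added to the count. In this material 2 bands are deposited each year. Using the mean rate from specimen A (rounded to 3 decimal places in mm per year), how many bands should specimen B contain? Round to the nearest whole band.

Specimen A: correcting the raw count gives 390 + 4 = 394 true bands.
Specimen A: with 2 bands per year, 394 / 2 = 197 years.
A: Mean rate = 80.6 mm / 197 years ≈ 0.409 mm per year.
For B, 12.6 / 0.409 = 30.81 years; at 2 bands per year that is 30.81 × 2 ≈ 62 bands.

62 bands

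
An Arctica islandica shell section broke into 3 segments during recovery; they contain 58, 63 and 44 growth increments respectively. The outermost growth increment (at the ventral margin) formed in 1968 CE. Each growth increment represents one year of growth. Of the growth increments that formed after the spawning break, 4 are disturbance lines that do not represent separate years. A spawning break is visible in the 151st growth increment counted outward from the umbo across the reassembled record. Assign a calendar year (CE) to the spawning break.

Total growth increments = 58 + 63 + 44 = 165.
The spawning break sits at growth increment 151 from the umbo, so 165 − 151 = 14 growth increments formed after it.
Excluding 4 false growth increments: 14 − 4 = 10.
The growth increment at the ventral margin is 1968 CE, so the spawning break dates to 1968 − 10 = 1958 CE.

1958 CE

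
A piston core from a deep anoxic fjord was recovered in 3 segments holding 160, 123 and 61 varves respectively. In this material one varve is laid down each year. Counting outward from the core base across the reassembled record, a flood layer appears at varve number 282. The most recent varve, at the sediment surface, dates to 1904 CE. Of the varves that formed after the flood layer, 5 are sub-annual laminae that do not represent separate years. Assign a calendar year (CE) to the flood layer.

Total varves = 160 + 123 + 61 = 344.
Between varve 282 and the sediment surface there are 344 − 282 = 62 varves.
62 − 5 false = 57 true varves after the flood layer.
1904 − 57 = 1847 CE.

1847 CE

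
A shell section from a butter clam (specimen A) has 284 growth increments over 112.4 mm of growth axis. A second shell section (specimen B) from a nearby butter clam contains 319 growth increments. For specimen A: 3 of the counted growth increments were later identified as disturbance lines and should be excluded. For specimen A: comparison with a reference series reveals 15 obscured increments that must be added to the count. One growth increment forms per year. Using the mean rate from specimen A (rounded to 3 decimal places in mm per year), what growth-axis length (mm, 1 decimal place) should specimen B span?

Specimen A: true growth increment count = 284 − 3 + 15 = 296.
A: 112.4 mm over 296 years gives 112.4 / 296 ≈ 0.380 mm/year.
B's length ≈ 0.380 × 319 = 121.2 mm.

121.2 mm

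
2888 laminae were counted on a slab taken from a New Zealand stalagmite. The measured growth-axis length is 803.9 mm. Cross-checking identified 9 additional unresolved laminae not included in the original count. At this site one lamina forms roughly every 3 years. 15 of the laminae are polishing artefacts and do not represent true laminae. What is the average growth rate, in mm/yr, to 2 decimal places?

Correcting the raw count gives 2888 − 15 + 9 = 2882 true laminae.
2882 laminae at 3 years each span 2882 × 3 = 8646 years.
Extension rate ≈ 803.9 / 8646 = 0.09 mm/yr.

0.09 mm/yr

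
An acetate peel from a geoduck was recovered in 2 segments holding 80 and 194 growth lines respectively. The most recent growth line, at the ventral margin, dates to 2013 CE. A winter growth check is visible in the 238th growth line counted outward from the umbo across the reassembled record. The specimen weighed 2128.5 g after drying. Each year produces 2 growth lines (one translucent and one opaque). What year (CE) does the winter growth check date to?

Total growth lines = 80 + 194 = 274.
Between growth line 238 and the ventral margin there are 274 − 238 = 36 growth lines.
36 growth lines at 2 per year is 36 / 2 = 18 years.
Counting back 18 years from 2013 CE places the winter growth check in 2013 − 18 = 1995 CE.

1995 CE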